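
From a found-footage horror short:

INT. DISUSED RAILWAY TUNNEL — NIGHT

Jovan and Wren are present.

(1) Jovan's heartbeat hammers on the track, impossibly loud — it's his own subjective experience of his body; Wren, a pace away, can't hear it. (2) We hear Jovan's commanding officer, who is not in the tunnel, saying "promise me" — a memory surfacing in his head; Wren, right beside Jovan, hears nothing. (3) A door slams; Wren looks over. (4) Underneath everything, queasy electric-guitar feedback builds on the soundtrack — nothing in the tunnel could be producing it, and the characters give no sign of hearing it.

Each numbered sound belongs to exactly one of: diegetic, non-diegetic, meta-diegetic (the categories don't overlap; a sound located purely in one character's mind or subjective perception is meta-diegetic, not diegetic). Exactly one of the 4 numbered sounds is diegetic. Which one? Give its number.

(1) is meta-diegetic: point-of-audition from inside Jovan's body; not a sound in the room.
Sound (2): the voice is a memory playing only inside Jovan's mind; Wren can't hear it, so meta-diegetic.
Sound (3): the sound comes from a door physically present in the location, so diegetic.
(4) nothing in the tunnel produces it and the characters don't hear it — pure soundtrack → non-diegetic.
Only (3) is diegetic.

3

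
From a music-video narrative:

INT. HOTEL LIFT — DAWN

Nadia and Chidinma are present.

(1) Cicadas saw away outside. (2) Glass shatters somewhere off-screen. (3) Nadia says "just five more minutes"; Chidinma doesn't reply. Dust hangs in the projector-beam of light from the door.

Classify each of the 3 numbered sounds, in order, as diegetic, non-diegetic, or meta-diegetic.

diegetic, diegetic, diegetic

(1) ambient/room sound belonging to the story's physical space → diegetic.
(2) the sound comes from glass physically present in the location → diegetic.
(3) Nadia is a character speaking aloud in the scene → diegetic.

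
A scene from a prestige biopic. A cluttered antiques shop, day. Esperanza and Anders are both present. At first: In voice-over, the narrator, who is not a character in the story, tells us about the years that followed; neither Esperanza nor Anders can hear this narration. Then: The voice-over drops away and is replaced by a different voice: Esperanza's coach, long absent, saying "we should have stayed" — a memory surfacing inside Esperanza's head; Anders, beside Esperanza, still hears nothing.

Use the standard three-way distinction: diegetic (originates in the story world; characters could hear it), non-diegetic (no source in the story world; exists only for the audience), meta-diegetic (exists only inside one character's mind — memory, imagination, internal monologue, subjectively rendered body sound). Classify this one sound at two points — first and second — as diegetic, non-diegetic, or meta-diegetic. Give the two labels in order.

First: the external narrator addresses only the audience — outside the story world → non-diegetic.
Second: the replacement voice is a memory inside Esperanza's mind specifically → meta-diegetic.

non-diegetic, meta-diegetic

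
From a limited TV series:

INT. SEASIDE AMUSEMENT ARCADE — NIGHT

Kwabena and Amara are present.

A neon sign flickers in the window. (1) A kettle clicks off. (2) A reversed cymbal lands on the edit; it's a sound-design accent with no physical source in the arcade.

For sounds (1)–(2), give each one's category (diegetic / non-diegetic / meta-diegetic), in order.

diegetic, non-diegetic

(1) is diegetic: a kettle is a real object/event in the scene's world.
(2) it's a sound-design accent with no in-world source; no one in the scene can hear it → non-diegetic.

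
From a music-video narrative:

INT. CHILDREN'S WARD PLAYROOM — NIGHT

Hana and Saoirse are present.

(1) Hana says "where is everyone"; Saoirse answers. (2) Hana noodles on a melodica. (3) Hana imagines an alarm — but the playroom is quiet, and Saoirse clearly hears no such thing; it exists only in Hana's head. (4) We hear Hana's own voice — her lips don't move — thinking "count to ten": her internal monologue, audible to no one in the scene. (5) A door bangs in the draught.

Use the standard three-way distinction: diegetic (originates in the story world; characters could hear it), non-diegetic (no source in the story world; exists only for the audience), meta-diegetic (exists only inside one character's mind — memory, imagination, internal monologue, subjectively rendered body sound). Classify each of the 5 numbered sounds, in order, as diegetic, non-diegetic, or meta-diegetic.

diegetic, diegetic, meta-diegetic, meta-diegetic, diegetic

Sound (1): spoken by a character present in the story world, so diegetic.
(2) a character is playing a melodica on screen → diegetic.
(3) is meta-diegetic: the sound is imagined by Hana; nothing in the story world is producing it and Saoirse can't hear it.
(4) internal monologue — inside Hana's mind, not spoken into the scene → meta-diegetic.
(5) is diegetic: a door is a real object/event in the scene's world.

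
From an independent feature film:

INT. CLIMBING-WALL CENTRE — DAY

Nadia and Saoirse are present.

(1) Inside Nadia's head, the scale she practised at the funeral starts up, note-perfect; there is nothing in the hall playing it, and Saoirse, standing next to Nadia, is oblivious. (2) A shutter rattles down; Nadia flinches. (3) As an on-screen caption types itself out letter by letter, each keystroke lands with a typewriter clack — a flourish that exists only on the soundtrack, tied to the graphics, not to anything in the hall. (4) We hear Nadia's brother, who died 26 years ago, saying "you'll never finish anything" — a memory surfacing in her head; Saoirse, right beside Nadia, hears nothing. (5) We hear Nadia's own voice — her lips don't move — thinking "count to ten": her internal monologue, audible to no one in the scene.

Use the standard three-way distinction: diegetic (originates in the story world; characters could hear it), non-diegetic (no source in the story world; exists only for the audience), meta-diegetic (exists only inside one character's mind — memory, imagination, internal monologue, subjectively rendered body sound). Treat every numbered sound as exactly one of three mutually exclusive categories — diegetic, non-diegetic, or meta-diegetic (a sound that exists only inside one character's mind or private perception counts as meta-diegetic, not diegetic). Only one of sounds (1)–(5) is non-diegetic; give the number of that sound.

(1) remembered music, private to Nadia — Saoirse is oblivious because it isn't in the room → meta-diegetic.
Sound (2): an in-world source (a shutter); characters could hear it, so diegetic.
(3) sound married to a title/caption — outside the diegesis by definition → non-diegetic.
(4) the voice is a memory playing only inside Nadia's mind; Saoirse can't hear it → meta-diegetic.
Sound (5): Nadia's thought-voice: a private mental sound no other character can hear, so meta-diegetic.
Only (3) is non-diegetic.

3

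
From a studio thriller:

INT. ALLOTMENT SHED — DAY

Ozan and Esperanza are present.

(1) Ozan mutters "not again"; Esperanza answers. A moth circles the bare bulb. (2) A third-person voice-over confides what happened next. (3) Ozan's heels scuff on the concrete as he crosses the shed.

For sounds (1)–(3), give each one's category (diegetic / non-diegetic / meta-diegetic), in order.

(1) is diegetic: spoken by a character present in the story world.
(2) the narrator exists outside the story world, addressing only the audience → non-diegetic.
(3) is diegetic: it's the physical sound of Ozan moving in the space.

diegetic, non-diegetic, diegetic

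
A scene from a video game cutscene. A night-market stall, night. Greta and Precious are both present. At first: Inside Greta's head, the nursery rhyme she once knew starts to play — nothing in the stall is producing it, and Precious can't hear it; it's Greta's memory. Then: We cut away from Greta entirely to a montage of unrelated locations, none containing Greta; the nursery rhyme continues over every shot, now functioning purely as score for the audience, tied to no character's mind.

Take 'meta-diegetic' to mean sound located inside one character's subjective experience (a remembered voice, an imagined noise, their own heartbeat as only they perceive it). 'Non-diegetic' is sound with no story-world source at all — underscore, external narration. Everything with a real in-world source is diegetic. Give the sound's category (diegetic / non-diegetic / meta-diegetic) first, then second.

First: the music lives inside Greta's mind alone; Precious can't hear it → meta-diegetic.
Second: once it plays over shots Greta isn't in, detached from any character's subjectivity, it's conventional underscore → non-diegetic.

meta-diegetic, non-diegetic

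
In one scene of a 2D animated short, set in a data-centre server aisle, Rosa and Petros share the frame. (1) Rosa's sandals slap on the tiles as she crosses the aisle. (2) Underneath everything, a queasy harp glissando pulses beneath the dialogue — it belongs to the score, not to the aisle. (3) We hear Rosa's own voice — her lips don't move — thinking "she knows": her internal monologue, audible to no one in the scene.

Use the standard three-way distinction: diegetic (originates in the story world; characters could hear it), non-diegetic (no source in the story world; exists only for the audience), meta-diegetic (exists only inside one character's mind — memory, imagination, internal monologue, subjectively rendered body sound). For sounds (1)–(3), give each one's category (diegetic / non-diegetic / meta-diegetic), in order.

(1) is diegetic: a character's body making contact with the set — an in-world sound.
(2) it has no source in the story world and no character can hear it — it's underscore → non-diegetic.
(3) it's Rosa's unspoken thought, heard only by the audience via her subjectivity → meta-diegetic.

diegetic, non-diegetic, meta-diegetic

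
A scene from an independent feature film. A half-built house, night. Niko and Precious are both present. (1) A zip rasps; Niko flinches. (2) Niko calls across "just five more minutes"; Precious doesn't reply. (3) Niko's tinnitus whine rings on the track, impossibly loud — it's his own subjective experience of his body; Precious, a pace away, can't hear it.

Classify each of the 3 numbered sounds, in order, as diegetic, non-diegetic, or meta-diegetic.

diegetic, diegetic, meta-diegetic

(1) is diegetic: an in-world source (a zip); characters could hear it.
Sound (2): spoken by a character present in the story world, so diegetic.
Sound (3): a subjective body sound — Niko's private perception, inaudible to Precious, so meta-diegetic.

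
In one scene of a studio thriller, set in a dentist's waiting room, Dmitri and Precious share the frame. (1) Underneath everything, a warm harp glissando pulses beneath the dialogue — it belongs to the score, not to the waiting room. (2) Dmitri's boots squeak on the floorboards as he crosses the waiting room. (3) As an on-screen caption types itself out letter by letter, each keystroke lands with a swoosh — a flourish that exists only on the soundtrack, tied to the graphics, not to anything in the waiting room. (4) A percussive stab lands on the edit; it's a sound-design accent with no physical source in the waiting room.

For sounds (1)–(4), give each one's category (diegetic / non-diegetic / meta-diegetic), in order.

Sound (1): score with no on-screen or off-screen source; it exists for the audience alone, so non-diegetic.
(2) is diegetic: a character's body making contact with the set — an in-world sound.
(3) is non-diegetic: it accompanies on-screen graphics, not anything inside the story world.
(4) is non-diegetic: it's a sound-design accent with no in-world source; no one in the scene can hear it.

non-diegetic, diegetic, non-diegetic, non-diegetic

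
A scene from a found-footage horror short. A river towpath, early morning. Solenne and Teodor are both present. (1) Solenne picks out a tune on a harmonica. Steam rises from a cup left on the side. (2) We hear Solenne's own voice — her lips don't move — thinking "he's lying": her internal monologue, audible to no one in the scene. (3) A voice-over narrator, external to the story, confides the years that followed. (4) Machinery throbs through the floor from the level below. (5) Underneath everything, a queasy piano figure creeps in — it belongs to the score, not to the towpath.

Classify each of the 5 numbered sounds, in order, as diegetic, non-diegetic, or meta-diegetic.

Sound (1): Solenne is producing the music live, in the story world, so diegetic.
Sound (2): internal monologue — inside Solenne's mind, not spoken into the scene, so meta-diegetic.
Sound (3): commentary laid over the scene from outside the fiction, so non-diegetic.
Sound (4): machinery is part of the location's real environment, so diegetic.
Sound (5): nothing in the towpath produces it and the characters don't hear it — pure soundtrack, so non-diegetic.

diegetic, meta-diegetic, non-diegetic, diegetic, non-diegetic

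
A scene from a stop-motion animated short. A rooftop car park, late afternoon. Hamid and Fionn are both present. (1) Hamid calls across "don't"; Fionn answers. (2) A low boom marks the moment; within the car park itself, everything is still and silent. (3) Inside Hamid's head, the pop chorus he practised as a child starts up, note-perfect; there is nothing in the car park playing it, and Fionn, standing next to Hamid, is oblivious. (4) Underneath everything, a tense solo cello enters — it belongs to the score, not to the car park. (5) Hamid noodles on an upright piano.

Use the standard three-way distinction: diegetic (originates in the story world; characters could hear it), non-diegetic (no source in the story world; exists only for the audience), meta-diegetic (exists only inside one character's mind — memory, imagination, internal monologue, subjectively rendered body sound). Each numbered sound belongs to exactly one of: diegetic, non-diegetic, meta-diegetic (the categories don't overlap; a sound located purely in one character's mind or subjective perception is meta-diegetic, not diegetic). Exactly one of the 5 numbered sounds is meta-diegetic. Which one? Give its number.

(1) Hamid is a character speaking aloud in the scene → diegetic.
(2) it's a sound-design accent with no in-world source; no one in the scene can hear it → non-diegetic.
(3) is meta-diegetic: it lives in Hamid's subjectivity, not in the car park.
(4) is non-diegetic: nothing in the car park produces it and the characters don't hear it — pure soundtrack.
Sound (5): a character is playing an upright piano on screen, so diegetic.
Only (3) is meta-diegetic.

3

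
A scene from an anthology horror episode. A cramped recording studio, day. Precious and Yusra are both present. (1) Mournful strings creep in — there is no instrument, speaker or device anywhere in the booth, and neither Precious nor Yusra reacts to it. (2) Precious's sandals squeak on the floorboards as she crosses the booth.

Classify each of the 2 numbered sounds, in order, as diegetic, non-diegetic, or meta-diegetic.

non-diegetic, diegetic

Sound (1): it has no source in the story world and no character can hear it — it's underscore, so non-diegetic.
(2) is diegetic: a character's body making contact with the set — an in-world sound.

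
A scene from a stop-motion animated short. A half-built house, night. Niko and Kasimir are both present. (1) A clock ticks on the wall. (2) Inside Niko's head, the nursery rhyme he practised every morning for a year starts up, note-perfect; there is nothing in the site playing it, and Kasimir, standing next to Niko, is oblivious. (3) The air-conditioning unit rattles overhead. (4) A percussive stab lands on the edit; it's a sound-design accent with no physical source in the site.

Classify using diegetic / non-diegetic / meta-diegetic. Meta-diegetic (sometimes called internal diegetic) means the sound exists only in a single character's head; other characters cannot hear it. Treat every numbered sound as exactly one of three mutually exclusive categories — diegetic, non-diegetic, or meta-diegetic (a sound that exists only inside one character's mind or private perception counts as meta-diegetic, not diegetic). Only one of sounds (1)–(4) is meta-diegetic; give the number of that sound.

2

(1) the sound comes from a clock physically present in the location → diegetic.
(2) remembered music, private to Niko — Kasimir is oblivious because it isn't in the room → meta-diegetic.
(3) is diegetic: ambient/room sound belonging to the story's physical space.
Sound (4): nothing in the scene produces it; it's an accent added for the audience, so non-diegetic.
Only (2) is meta-diegetic.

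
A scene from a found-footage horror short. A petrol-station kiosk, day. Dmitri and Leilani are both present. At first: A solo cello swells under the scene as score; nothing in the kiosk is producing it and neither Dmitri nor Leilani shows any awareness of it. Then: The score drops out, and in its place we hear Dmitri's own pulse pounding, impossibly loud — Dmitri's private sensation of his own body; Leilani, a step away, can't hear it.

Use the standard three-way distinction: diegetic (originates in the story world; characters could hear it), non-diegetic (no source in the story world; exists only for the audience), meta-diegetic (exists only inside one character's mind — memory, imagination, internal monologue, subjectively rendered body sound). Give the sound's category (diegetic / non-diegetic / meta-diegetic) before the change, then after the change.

Before the change: underscore with no in-world source, inaudible to the characters → non-diegetic.
After the change: the body sound is Dmitri's subjective perception alone — Leilani can't hear it → meta-diegetic.

non-diegetic, meta-diegetic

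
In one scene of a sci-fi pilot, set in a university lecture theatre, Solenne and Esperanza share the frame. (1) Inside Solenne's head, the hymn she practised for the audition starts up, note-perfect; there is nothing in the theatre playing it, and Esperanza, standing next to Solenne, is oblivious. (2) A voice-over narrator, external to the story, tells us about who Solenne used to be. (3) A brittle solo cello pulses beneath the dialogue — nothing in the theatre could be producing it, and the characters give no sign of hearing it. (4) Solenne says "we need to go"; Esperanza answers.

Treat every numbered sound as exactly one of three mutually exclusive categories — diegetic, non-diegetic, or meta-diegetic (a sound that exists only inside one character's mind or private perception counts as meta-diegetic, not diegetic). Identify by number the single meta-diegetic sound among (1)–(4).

Sound (1): it lives in Solenne's subjectivity, not in the theatre, so meta-diegetic.
(2) external voice-over — not a character, not heard by anyone in the scene → non-diegetic.
(3) is non-diegetic: score with no on-screen or off-screen source; it exists for the audience alone.
(4) spoken by a character present in the story world → diegetic.
Only (1) is meta-diegetic.

1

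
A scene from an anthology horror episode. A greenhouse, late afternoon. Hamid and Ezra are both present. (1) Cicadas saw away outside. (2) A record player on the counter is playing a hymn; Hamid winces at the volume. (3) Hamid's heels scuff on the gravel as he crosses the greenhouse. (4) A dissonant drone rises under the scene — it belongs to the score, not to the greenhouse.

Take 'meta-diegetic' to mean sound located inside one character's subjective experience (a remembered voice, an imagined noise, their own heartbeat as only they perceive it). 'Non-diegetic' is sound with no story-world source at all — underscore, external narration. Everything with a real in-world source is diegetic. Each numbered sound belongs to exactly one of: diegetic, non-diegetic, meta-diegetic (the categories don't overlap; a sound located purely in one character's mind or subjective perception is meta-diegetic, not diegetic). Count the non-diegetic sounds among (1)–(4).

1

Sound (1): it's the actual ambient sound of the location, so diegetic.
(2) the music comes from an on-screen device that Hamid responds to → diegetic.
(3) is diegetic: it's the physical sound of Hamid moving in the space.
Sound (4): it has no source in the story world and no character can hear it — it's underscore, so non-diegetic.
Non-diegetic: (4) — that's 1.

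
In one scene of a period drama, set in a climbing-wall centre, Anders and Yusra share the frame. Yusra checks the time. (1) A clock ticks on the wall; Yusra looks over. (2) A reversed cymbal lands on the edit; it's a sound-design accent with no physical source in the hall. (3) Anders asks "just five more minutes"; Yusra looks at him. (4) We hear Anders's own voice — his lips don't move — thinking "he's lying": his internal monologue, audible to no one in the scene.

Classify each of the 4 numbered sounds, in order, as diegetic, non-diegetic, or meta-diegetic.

Sound (1): an in-world source (a clock); characters could hear it, so diegetic.
(2) is non-diegetic: an editorial stinger — it belongs to the cut, not the story world.
(3) on-screen dialogue — Anders speaks and Yusra is there to hear → diegetic.
(4) internal monologue — inside Anders's mind, not spoken into the scene → meta-diegetic.

diegetic, non-diegetic, diegetic, meta-diegetic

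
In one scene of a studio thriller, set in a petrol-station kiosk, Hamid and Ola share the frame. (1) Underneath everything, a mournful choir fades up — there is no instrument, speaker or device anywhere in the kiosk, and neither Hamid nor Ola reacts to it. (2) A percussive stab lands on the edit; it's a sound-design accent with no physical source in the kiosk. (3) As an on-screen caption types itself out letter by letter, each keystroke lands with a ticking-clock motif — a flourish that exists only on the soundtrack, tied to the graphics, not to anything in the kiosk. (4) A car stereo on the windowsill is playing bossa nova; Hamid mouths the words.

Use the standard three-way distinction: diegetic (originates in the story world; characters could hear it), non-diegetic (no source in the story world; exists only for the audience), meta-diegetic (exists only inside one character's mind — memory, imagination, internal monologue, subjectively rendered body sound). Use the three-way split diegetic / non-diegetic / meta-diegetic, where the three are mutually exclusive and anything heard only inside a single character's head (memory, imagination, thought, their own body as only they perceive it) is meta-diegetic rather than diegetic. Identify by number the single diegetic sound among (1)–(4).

Sound (1): score with no on-screen or off-screen source; it exists for the audience alone, so non-diegetic.
(2) an editorial stinger — it belongs to the cut, not the story world → non-diegetic.
(3) the caption isn't part of the story world, so neither is the sound tied to it → non-diegetic.
(4) is diegetic: source music from a car stereo, which exists in the story world.
Only (4) is diegetic.

4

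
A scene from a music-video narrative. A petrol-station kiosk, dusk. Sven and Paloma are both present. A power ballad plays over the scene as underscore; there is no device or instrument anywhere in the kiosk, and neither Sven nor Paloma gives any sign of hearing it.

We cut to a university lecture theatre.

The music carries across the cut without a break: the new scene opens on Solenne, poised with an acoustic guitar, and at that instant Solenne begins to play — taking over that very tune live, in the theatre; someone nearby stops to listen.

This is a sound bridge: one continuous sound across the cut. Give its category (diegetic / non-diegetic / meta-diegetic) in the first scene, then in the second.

Scene one: there's no in-world source anywhere and no character hears it — underscore for the audience only → non-diegetic.
Scene two: from the moment Solenne starts playing, the tune is being performed on an acoustic guitar inside the story world and another character hears it → diegetic.

non-diegetic, diegetic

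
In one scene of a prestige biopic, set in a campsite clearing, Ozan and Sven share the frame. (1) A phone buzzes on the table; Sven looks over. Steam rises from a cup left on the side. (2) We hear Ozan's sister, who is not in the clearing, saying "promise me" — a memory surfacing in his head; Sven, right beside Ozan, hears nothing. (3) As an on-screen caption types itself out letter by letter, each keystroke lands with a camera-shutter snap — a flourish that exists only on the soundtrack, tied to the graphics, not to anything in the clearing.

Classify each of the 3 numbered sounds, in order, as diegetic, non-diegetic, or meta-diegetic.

(1) a phone is a real object/event in the scene's world → diegetic.
(2) is meta-diegetic: it's Ozan's recollection rendered as sound; the other character can't hear it.
(3) it accompanies on-screen graphics, not anything inside the story world → non-diegetic.

diegetic, meta-diegetic, non-diegetic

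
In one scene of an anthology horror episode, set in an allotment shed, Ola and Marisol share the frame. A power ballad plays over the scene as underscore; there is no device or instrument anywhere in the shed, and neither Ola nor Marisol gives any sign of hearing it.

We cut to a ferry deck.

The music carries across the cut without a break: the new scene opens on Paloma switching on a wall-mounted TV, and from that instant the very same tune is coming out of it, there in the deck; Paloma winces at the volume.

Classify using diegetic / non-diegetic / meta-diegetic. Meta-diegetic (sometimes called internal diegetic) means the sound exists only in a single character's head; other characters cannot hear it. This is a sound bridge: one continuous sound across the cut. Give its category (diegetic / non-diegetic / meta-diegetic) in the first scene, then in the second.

non-diegetic, diegetic

Scene one: there's no in-world source anywhere and no character hears it — underscore for the audience only → non-diegetic.
Scene two: once Paloma turns on a wall-mounted TV, the music has a real source in the story world and Paloma reacts to it → diegetic.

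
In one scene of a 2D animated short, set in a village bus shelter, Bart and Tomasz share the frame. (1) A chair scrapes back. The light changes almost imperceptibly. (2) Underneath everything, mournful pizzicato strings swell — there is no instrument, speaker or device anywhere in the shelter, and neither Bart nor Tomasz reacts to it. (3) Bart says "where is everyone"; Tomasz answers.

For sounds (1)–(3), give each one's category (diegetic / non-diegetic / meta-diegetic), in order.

Sound (1): the sound comes from a chair physically present in the location, so diegetic.
Sound (2): it has no source in the story world and no character can hear it — it's underscore, so non-diegetic.
(3) spoken by a character present in the story world → diegetic.

diegetic, non-diegetic, diegetic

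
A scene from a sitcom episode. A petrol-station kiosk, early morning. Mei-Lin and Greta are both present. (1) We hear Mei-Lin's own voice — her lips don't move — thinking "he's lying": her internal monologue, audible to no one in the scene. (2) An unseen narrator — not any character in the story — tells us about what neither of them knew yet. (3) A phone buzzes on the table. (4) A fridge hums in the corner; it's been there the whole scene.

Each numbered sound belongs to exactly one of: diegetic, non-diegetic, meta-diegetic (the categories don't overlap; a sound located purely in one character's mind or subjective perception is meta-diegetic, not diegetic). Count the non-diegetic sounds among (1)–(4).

1

Sound (1): it's Mei-Lin's unspoken thought, heard only by the audience via her subjectivity, so meta-diegetic.
Sound (2): external voice-over — not a character, not heard by anyone in the scene, so non-diegetic.
(3) an in-world source (a phone); characters could hear it → diegetic.
(4) is diegetic: it's the actual ambient sound of the location.
Non-diegetic: (2) — that's 1.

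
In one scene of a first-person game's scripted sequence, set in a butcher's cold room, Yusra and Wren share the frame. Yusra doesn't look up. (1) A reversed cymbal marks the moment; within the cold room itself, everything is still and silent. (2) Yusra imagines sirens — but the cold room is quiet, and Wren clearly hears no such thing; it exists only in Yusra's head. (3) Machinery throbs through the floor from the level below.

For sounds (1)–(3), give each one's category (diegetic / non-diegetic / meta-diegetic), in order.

Sound (1): an editorial stinger — it belongs to the cut, not the story world, so non-diegetic.
(2) is meta-diegetic: the sound is imagined by Yusra; nothing in the story world is producing it and Wren can't hear it.
(3) ambient/room sound belonging to the story's physical space → diegetic.

non-diegetic, meta-diegetic, diegetic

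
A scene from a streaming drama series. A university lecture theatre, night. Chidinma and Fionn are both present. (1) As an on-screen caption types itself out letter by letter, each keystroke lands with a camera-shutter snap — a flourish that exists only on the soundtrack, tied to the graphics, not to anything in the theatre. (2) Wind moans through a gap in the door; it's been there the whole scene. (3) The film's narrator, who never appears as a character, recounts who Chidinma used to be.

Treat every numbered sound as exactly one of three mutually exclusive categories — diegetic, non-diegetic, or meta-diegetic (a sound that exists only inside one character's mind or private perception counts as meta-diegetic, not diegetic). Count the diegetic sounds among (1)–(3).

1

(1) is non-diegetic: it accompanies on-screen graphics, not anything inside the story world.
(2) it's the actual ambient sound of the location → diegetic.
Sound (3): external voice-over — not a character, not heard by anyone in the scene, so non-diegetic.
So 1 of the 3 is diegetic: (2).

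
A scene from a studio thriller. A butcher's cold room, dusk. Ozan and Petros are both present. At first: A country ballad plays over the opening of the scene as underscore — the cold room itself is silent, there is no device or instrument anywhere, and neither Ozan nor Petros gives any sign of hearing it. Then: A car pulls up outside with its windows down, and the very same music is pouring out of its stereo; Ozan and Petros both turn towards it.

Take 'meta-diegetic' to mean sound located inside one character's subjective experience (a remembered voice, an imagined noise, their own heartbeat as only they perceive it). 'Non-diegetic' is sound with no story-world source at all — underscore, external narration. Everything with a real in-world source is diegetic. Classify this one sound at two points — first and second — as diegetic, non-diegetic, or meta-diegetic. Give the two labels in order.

First: no in-world source exists and no character can hear it — underscore → non-diegetic.
Second: the car stereo is now a real source in the story world and the characters hear it → diegetic.

non-diegetic, diegetic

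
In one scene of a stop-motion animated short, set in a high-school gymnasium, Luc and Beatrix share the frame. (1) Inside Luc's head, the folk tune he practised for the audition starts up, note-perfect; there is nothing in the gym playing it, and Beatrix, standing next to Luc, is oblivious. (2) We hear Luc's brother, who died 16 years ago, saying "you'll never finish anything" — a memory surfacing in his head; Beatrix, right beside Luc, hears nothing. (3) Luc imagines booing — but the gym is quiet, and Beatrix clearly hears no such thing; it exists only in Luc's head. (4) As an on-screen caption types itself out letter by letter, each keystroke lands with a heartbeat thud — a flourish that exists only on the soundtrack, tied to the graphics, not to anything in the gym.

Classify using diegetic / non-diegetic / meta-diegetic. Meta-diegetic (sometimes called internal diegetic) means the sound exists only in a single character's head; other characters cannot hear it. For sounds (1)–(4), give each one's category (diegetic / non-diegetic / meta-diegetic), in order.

meta-diegetic, meta-diegetic, meta-diegetic, non-diegetic

(1) is meta-diegetic: remembered music, private to Luc — Beatrix is oblivious because it isn't in the room.
Sound (2): the voice is a memory playing only inside Luc's mind; Beatrix can't hear it, so meta-diegetic.
Sound (3): subjective to Luc: the gym is silent and Beatrix hears nothing, so meta-diegetic.
(4) it accompanies on-screen graphics, not anything inside the story world → non-diegetic.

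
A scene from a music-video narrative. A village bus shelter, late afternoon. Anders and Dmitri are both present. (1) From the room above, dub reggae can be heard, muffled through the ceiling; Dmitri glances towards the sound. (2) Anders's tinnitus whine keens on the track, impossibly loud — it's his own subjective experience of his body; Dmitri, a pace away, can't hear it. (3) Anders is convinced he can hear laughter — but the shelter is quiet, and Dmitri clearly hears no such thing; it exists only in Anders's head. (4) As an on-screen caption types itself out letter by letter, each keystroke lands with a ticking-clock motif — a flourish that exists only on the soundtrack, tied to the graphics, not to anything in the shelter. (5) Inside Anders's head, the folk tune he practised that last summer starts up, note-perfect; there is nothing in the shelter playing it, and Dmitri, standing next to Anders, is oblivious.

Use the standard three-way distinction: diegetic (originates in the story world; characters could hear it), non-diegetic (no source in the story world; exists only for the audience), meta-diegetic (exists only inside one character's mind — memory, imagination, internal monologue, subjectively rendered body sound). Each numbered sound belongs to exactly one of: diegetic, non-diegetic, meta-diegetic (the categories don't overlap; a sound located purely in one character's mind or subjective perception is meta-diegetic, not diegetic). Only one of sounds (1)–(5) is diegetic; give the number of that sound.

(1) the music has an off-screen but real-world source and a character hears it → diegetic.
(2) a subjective body sound — Anders's private perception, inaudible to Dmitri → meta-diegetic.
(3) is meta-diegetic: subjective to Anders: the shelter is silent and Dmitri hears nothing.
(4) is non-diegetic: sound married to a title/caption — outside the diegesis by definition.
Sound (5): it lives in Anders's subjectivity, not in the shelter, so meta-diegetic.
Only (1) is diegetic.

1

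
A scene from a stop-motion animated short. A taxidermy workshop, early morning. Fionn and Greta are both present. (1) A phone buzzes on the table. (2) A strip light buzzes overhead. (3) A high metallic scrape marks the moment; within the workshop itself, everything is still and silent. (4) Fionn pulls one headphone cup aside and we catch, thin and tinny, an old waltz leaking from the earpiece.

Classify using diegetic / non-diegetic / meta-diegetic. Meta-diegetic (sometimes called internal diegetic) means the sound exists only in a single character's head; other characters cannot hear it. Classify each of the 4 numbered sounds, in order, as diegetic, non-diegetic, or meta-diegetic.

Sound (1): the sound comes from a phone physically present in the location, so diegetic.
(2) is diegetic: ambient/room sound belonging to the story's physical space.
(3) is non-diegetic: it's a sound-design accent with no in-world source; no one in the scene can hear it.
Sound (4): the headphones are an on-screen source, so diegetic.

diegetic, diegetic, non-diegetic, diegetic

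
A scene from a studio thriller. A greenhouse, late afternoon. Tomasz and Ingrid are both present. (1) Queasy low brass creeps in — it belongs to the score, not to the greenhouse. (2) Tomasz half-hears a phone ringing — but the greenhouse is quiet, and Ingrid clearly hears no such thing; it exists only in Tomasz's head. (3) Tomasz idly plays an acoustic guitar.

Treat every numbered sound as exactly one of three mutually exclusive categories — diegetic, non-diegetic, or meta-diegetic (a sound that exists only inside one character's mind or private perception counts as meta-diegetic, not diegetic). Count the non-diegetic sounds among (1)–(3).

1

Sound (1): it has no source in the story world and no character can hear it — it's underscore, so non-diegetic.
(2) subjective to Tomasz: the greenhouse is silent and Ingrid hears nothing → meta-diegetic.
(3) Tomasz is producing the music live, in the story world → diegetic.
So 1 of the 3 is non-diegetic: (1).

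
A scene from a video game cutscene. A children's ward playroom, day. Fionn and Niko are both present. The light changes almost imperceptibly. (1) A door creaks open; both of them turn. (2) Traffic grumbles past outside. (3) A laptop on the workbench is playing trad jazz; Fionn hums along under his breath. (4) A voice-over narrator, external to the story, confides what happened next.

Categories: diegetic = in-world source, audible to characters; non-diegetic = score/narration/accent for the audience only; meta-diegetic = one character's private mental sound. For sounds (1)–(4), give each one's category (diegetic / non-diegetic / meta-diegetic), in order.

Sound (1): a door is a real object/event in the scene's world, so diegetic.
Sound (2): traffic is part of the location's real environment, so diegetic.
Sound (3): source music from a laptop, which exists in the story world, so diegetic.
(4) is non-diegetic: external voice-over — not a character, not heard by anyone in the scene.

diegetic, diegetic, diegetic, non-diegetic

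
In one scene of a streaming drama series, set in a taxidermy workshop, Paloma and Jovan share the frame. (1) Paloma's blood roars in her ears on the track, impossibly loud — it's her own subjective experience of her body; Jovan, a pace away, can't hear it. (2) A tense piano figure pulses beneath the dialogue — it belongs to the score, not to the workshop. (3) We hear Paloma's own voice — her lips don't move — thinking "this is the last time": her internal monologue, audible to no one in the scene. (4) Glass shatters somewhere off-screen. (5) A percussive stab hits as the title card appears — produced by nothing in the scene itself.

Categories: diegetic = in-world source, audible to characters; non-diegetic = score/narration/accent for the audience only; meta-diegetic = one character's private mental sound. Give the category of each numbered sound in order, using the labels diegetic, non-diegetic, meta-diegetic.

Sound (1): it's Paloma's internal bodily sensation rendered as sound; only Paloma 'hears' it, so meta-diegetic.
Sound (2): it has no source in the story world and no character can hear it — it's underscore, so non-diegetic.
(3) it's Paloma's unspoken thought, heard only by the audience via her subjectivity → meta-diegetic.
(4) is diegetic: the sound comes from glass physically present in the location.
(5) is non-diegetic: it's a sound-design accent with no in-world source; no one in the scene can hear it.

meta-diegetic, non-diegetic, meta-diegetic, diegetic, non-diegetic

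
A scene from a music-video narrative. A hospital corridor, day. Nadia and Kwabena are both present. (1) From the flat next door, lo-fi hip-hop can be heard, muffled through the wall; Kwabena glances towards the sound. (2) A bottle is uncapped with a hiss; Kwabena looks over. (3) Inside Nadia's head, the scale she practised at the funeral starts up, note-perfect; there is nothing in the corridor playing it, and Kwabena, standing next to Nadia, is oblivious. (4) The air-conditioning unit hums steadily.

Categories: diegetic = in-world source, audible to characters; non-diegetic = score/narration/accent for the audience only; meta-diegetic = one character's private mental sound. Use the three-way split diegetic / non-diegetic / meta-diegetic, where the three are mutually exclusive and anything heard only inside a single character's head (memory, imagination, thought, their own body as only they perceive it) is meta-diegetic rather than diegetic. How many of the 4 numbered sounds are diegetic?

3

Sound (1): the music has an off-screen but real-world source and a character hears it, so diegetic.
Sound (2): an in-world source (a bottle); characters could hear it, so diegetic.
Sound (3): remembered music, private to Nadia — Kwabena is oblivious because it isn't in the room, so meta-diegetic.
Sound (4): it's the actual ambient sound of the location, so diegetic.
So 3 of the 4 are diegetic: (1), (2), (4).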